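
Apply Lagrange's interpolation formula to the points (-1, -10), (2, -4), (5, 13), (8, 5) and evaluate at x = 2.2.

Lagrange interpolation formula:
P(x) = Σ yᵢ × Lᵢ(x)
where Lᵢ(x) = Π_{j≠i} (x - xⱼ)/(xᵢ - xⱼ)

L_0(2.2) = (2.2 - 2)/(-1 - 2) × (2.2 - 5)/(-1 - 5) × (2.2 - 8)/(-1 - 8) = -0.020049
L_1(2.2) = (2.2 - (-1))/(2 - (-1)) × (2.2 - 5)/(2 - 5) × (2.2 - 8)/(2 - 8) = 0.962370
L_2(2.2) = (2.2 - (-1))/(5 - (-1)) × (2.2 - 2)/(5 - 2) × (2.2 - 8)/(5 - 8) = 0.068741
L_3(2.2) = (2.2 - (-1))/(8 - (-1)) × (2.2 - 2)/(8 - 2) × (2.2 - 5)/(8 - 5) = -0.011062

P(2.2) = (-10)×L_0(2.2) + (-4)×L_1(2.2) + 13×L_2(2.2) + 5×L_3(2.2)
P(2.2) = -2.810667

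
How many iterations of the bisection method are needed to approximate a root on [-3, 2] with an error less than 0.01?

We need (b-a)/2^n ≤ 0.01
(2 - (-3))/2^n ≤ 0.01
5/2^n ≤ 0.01
2^n ≥ 500
n ≥ log₂(500) = 8.97
n ≥ 9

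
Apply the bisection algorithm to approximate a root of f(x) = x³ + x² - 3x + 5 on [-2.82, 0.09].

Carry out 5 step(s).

f(x) = x³ + x² - 3x + 5
Initial interval: [-2.82, 0.09]

Iteration 1:
  c_1 = (-2.820000 + 0.090000)/2 = -1.365000
  f(c_1) = f(-1.365000) = 8.414923
  f(a) × f(c) < 0, new interval: [-2.820000, -1.365000]
Iteration 2:
  c_2 = (-2.820000 + (-1.365000))/2 = -2.092500
  f(c_2) = f(-2.092500) = 6.493927
  f(a) × f(c) < 0, new interval: [-2.820000, -2.092500]
Iteration 3:
  c_3 = (-2.820000 + (-2.092500))/2 = -2.456250
  f(c_3) = f(-2.456250) = 3.582955
  f(a) × f(c) < 0, new interval: [-2.820000, -2.456250]
Iteration 4:
  c_4 = (-2.820000 + (-2.456250))/2 = -2.638125
  f(c_4) = f(-2.638125) = 1.513511
  f(a) × f(c) < 0, new interval: [-2.820000, -2.638125]
Iteration 5:
  c_5 = (-2.820000 + (-2.638125))/2 = -2.729062
  f(c_5) = f(-2.729062) = 0.309507
  f(a) × f(c) < 0, new interval: [-2.820000, -2.729062]

After 5 iteration(s), the approximation is c_5 = -2.729062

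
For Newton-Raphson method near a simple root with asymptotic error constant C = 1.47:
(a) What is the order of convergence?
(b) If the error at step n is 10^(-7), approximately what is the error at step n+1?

(a) Newton-Raphson has quadratic (order 2) convergence near simple roots.
    This means |e_{n+1}| ≈ C|e_n|².

(b) With |e_n| = 10^(-7) and C = 1.47:
    |e_{n+1}| ≈ 1.47 × (10^(-7))² = 1.47 × 10^(-14)

(a) 2 (quadratic); (b) |e_{n+1}| ≈ 1.470e-14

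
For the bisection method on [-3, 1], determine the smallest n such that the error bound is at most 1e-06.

We need (b-a)/2^n ≤ 1e-06
(1 - (-3))/2^n ≤ 1e-06
4/2^n ≤ 1e-06
2^n ≥ 4000000
n ≥ log₂(4000000) = 21.93
n ≥ 22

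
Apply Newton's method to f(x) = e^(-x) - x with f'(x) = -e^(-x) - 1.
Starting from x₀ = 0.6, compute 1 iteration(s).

f(x) = e^(-x) - x
f'(x) = -e^(-x) - 1
x₀ = 0.6

Newton-Raphson formula: x_{n+1} = x_n - f(x_n)/f'(x_n)

Iteration 1:
  f(0.600000) = -0.051188
  f'(0.600000) = -1.548812
  x_1 = 0.600000 - (-0.051188)/(-1.548812) = 0.566950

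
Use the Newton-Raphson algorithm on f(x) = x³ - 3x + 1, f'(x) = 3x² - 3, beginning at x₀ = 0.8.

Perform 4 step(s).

f(x) = x³ - 3x + 1
f'(x) = 3x² - 3
x₀ = 0.8

Newton-Raphson formula: x_{n+1} = x_n - f(x_n)/f'(x_n)

Iteration 1:
  f(0.800000) = -0.888000
  f'(0.800000) = -1.080000
  x_1 = 0.800000 - (-0.888000)/(-1.080000) = -0.022222
Iteration 2:
  f(-0.022222) = 1.066656
  f'(-0.022222) = -2.998519
  x_2 = -0.022222 - 1.066656/(-2.998519) = 0.333505
Iteration 3:
  f(0.333505) = 0.036578
  f'(0.333505) = -2.666323
  x_3 = 0.333505 - 0.036578/(-2.666323) = 0.347224
Iteration 4:
  f(0.347224) = 0.000191
  f'(0.347224) = -2.638306
  x_4 = 0.347224 - 0.000191/(-2.638306) = 0.347296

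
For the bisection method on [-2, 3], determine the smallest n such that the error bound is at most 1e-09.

We need (b-a)/2^n ≤ 1e-09
(3 - (-2))/2^n ≤ 1e-09
5/2^n ≤ 1e-09
2^n ≥ 5000000000
n ≥ log₂(5000000000) = 32.22
n ≥ 33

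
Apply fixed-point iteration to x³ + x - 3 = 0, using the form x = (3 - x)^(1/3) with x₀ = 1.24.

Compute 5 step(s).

Equation: x³ + x - 3 = 0
Fixed-point form: x = (3 - x)^(1/3)
x₀ = 1.24

x_1 = g(1.240000) = 1.207362
x_2 = g(1.207362) = 1.214780
x_3 = g(1.214780) = 1.213102
x_4 = g(1.213102) = 1.213482
x_5 = g(1.213482) = 1.213396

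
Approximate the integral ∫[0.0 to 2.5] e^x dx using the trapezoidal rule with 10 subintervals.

f(x) = e^x
a = 0.0, b = 2.5, n = 10
h = (b - a)/n = 0.250000

Trapezoidal rule: (h/2)[f(x₀) + 2f(x₁) + 2f(x₂) + ... + f(xₙ)]

x_0 = 0.0000, f(x_0) = 1.000000, coefficient = 1
x_1 = 0.2500, f(x_1) = 1.284025, coefficient = 2
x_2 = 0.5000, f(x_2) = 1.648721, coefficient = 2
x_3 = 0.7500, f(x_3) = 2.117000, coefficient = 2
x_4 = 1.0000, f(x_4) = 2.718282, coefficient = 2
x_5 = 1.2500, f(x_5) = 3.490343, coefficient = 2
x_6 = 1.5000, f(x_6) = 4.481689, coefficient = 2
x_7 = 1.7500, f(x_7) = 5.754603, coefficient = 2
x_8 = 2.0000, f(x_8) = 7.389056, coefficient = 2
x_9 = 2.2500, f(x_9) = 9.487736, coefficient = 2
x_10 = 2.5000, f(x_10) = 12.182494, coefficient = 1

I ≈ (0.250000/2) × 89.925404 = 11.240676
Exact value: 11.182494
Error: 0.058182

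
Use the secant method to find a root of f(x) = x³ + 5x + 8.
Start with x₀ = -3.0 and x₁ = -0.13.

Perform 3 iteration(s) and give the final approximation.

f(x) = x³ + 5x + 8
x₀ = -3.0, x₁ = -0.13

Secant formula: x_{n+1} = x_n - f(x_n)(x_n - x_{n-1})/(f(x_n) - f(x_{n-1}))

Iteration 1:
  f(-3.000000) = -34.000000
  f(-0.130000) = 7.347803
  x_2 = -0.130000 - 7.347803×(-0.130000 - (-3.000000))/(7.347803 - (-34.000000))
       = -0.640020
Iteration 2:
  f(-0.130000) = 7.347803
  f(-0.640020) = 4.537733
  x_3 = -0.640020 - 4.537733×(-0.640020 - (-0.130000))/(4.537733 - 7.347803)
       = -1.463605
Iteration 3:
  f(-0.640020) = 4.537733
  f(-1.463605) = -2.453276
  x_4 = -1.463605 - (-2.453276)×(-1.463605 - (-0.640020))/(-2.453276 - 4.537733)
       = -1.174594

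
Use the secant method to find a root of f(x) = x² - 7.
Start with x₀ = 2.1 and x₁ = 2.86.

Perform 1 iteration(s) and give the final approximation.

f(x) = x² - 7
x₀ = 2.1, x₁ = 2.86

Secant formula: x_{n+1} = x_n - f(x_n)(x_n - x_{n-1})/(f(x_n) - f(x_{n-1}))

Iteration 1:
  f(2.100000) = -2.590000
  f(2.860000) = 1.179600
  x_2 = 2.860000 - 1.179600×(2.860000 - 2.100000)/(1.179600 - (-2.590000))
       = 2.622177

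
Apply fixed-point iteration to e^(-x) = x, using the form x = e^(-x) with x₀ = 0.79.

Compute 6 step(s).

Equation: e^(-x) = x
Fixed-point form: x = e^(-x)
x₀ = 0.79

x_1 = g(0.790000) = 0.453845
x_2 = g(0.453845) = 0.635181
x_3 = g(0.635181) = 0.529839
x_4 = g(0.529839) = 0.588699
x_5 = g(0.588699) = 0.555049
x_6 = g(0.555049) = 0.574044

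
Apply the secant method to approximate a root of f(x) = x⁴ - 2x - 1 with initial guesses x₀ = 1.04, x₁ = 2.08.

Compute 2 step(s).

f(x) = x⁴ - 2x - 1
x₀ = 1.04, x₁ = 2.08

Secant formula: x_{n+1} = x_n - f(x_n)(x_n - x_{n-1})/(f(x_n) - f(x_{n-1}))

Iteration 1:
  f(1.040000) = -1.910141
  f(2.080000) = 13.557737
  x_2 = 2.080000 - 13.557737×(2.080000 - 1.040000)/(13.557737 - (-1.910141))
       = 1.168430
Iteration 2:
  f(2.080000) = 13.557737
  f(1.168430) = -1.473009
  x_3 = 1.168430 - (-1.473009)×(1.168430 - 2.080000)/(-1.473009 - 13.557737)
       = 1.257764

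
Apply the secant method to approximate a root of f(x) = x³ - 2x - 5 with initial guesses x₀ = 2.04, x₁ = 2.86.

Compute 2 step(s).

f(x) = x³ - 2x - 5
x₀ = 2.04, x₁ = 2.86

Secant formula: x_{n+1} = x_n - f(x_n)(x_n - x_{n-1})/(f(x_n) - f(x_{n-1}))

Iteration 1:
  f(2.040000) = -0.590336
  f(2.860000) = 12.673656
  x_2 = 2.860000 - 12.673656×(2.860000 - 2.040000)/(12.673656 - (-0.590336))
       = 2.076495
Iteration 2:
  f(2.860000) = 12.673656
  f(2.076495) = -0.199488
  x_3 = 2.076495 - (-0.199488)×(2.076495 - 2.860000)/(-0.199488 - 12.673656)
       = 2.088637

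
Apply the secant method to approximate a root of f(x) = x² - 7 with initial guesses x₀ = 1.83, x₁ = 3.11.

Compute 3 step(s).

f(x) = x² - 7
x₀ = 1.83, x₁ = 3.11

Secant formula: x_{n+1} = x_n - f(x_n)(x_n - x_{n-1})/(f(x_n) - f(x_{n-1}))

Iteration 1:
  f(1.830000) = -3.651100
  f(3.110000) = 2.672100
  x_2 = 3.110000 - 2.672100×(3.110000 - 1.830000)/(2.672100 - (-3.651100))
       = 2.569089
Iteration 2:
  f(3.110000) = 2.672100
  f(2.569089) = -0.399781
  x_3 = 2.569089 - (-0.399781)×(2.569089 - 3.110000)/(-0.399781 - 2.672100)
       = 2.639484
Iteration 3:
  f(2.569089) = -0.399781
  f(2.639484) = -0.033122
  x_4 = 2.639484 - (-0.033122)×(2.639484 - 2.569089)/(-0.033122 - (-0.399781))
       = 2.645844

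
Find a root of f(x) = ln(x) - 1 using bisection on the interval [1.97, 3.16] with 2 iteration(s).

f(x) = ln(x) - 1
Initial interval: [1.97, 3.16]

Iteration 1:
  c_1 = (1.970000 + 3.160000)/2 = 2.565000
  f(c_1) = f(2.565000) = -0.058042
  f(a) × f(c) ≥ 0, new interval: [2.565000, 3.160000]
Iteration 2:
  c_2 = (2.565000 + 3.160000)/2 = 2.862500
  f(c_2) = f(2.862500) = 0.051695
  f(a) × f(c) < 0, new interval: [2.565000, 2.862500]

After 2 iteration(s), the approximation is c_2 = 2.862500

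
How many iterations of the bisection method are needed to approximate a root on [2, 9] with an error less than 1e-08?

We need (b-a)/2^n ≤ 1e-08
(9 - 2)/2^n ≤ 1e-08
7/2^n ≤ 1e-08
2^n ≥ 700000000
n ≥ log₂(700000000) = 29.38
n ≥ 30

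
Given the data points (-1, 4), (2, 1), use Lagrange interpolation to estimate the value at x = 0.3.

Lagrange interpolation formula:
P(x) = Σ yᵢ × Lᵢ(x)
where Lᵢ(x) = Π_{j≠i} (x - xⱼ)/(xᵢ - xⱼ)

L_0(0.3) = (0.3 - 2)/(-1 - 2) = 0.566667
L_1(0.3) = (0.3 - (-1))/(2 - (-1)) = 0.433333

P(0.3) = 4×L_0(0.3) + 1×L_1(0.3)
P(0.3) = 2.700000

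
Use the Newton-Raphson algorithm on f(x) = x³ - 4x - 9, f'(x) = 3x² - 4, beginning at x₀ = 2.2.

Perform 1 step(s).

f(x) = x³ - 4x - 9
f'(x) = 3x² - 4
x₀ = 2.2

Newton-Raphson formula: x_{n+1} = x_n - f(x_n)/f'(x_n)

Iteration 1:
  f(2.200000) = -7.152000
  f'(2.200000) = 10.520000
  x_1 = 2.200000 - (-7.152000)/10.520000 = 2.879848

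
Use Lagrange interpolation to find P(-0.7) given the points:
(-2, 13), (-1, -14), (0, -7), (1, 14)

Lagrange interpolation formula:
P(x) = Σ yᵢ × Lᵢ(x)
where Lᵢ(x) = Π_{j≠i} (x - xⱼ)/(xᵢ - xⱼ)

L_0(-0.7) = (-0.7 - (-1))/(-2 - (-1)) × (-0.7 - 0)/(-2 - 0) × (-0.7 - 1)/(-2 - 1) = -0.059500
L_1(-0.7) = (-0.7 - (-2))/(-1 - (-2)) × (-0.7 - 0)/(-1 - 0) × (-0.7 - 1)/(-1 - 1) = 0.773500
L_2(-0.7) = (-0.7 - (-2))/(0 - (-2)) × (-0.7 - (-1))/(0 - (-1)) × (-0.7 - 1)/(0 - 1) = 0.331500
L_3(-0.7) = (-0.7 - (-2))/(1 - (-2)) × (-0.7 - (-1))/(1 - (-1)) × (-0.7 - 0)/(1 - 0) = -0.045500

P(-0.7) = 13×L_0(-0.7) + (-14)×L_1(-0.7) + (-7)×L_2(-0.7) + 14×L_3(-0.7)
P(-0.7) = -14.560000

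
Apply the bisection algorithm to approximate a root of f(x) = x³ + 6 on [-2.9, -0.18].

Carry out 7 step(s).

f(x) = x³ + 6
Initial interval: [-2.9, -0.18]

Iteration 1:
  c_1 = (-2.900000 + (-0.180000))/2 = -1.540000
  f(c_1) = f(-1.540000) = 2.347736
  f(a) × f(c) < 0, new interval: [-2.900000, -1.540000]
Iteration 2:
  c_2 = (-2.900000 + (-1.540000))/2 = -2.220000
  f(c_2) = f(-2.220000) = -4.941048
  f(a) × f(c) ≥ 0, new interval: [-2.220000, -1.540000]
Iteration 3:
  c_3 = (-2.220000 + (-1.540000))/2 = -1.880000
  f(c_3) = f(-1.880000) = -0.644672
  f(a) × f(c) ≥ 0, new interval: [-1.880000, -1.540000]
Iteration 4:
  c_4 = (-1.880000 + (-1.540000))/2 = -1.710000
  f(c_4) = f(-1.710000) = 0.999789
  f(a) × f(c) < 0, new interval: [-1.880000, -1.710000]
Iteration 5:
  c_5 = (-1.880000 + (-1.710000))/2 = -1.795000
  f(c_5) = f(-1.795000) = 0.216465
  f(a) × f(c) < 0, new interval: [-1.880000, -1.795000]
Iteration 6:
  c_6 = (-1.880000 + (-1.795000))/2 = -1.837500
  f(c_6) = f(-1.837500) = -0.204146
  f(a) × f(c) ≥ 0, new interval: [-1.837500, -1.795000]
Iteration 7:
  c_7 = (-1.837500 + (-1.795000))/2 = -1.816250
  f(c_7) = f(-1.816250) = 0.008620
  f(a) × f(c) < 0, new interval: [-1.837500, -1.816250]

After 7 iteration(s), the approximation is c_7 = -1.816250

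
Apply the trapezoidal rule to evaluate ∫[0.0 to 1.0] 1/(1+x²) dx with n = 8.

f(x) = 1/(1+x²)
a = 0.0, b = 1.0, n = 8
h = (b - a)/n = 0.125000

Trapezoidal rule: (h/2)[f(x₀) + 2f(x₁) + 2f(x₂) + ... + f(xₙ)]

x_0 = 0.0000, f(x_0) = 1.000000, coefficient = 1
x_1 = 0.1250, f(x_1) = 0.984615, coefficient = 2
x_2 = 0.2500, f(x_2) = 0.941176, coefficient = 2
x_3 = 0.3750, f(x_3) = 0.876712, coefficient = 2
x_4 = 0.5000, f(x_4) = 0.800000, coefficient = 2
x_5 = 0.6250, f(x_5) = 0.719101, coefficient = 2
x_6 = 0.7500, f(x_6) = 0.640000, coefficient = 2
x_7 = 0.8750, f(x_7) = 0.566372, coefficient = 2
x_8 = 1.0000, f(x_8) = 0.500000, coefficient = 1

I ≈ (0.125000/2) × 12.555954 = 0.784747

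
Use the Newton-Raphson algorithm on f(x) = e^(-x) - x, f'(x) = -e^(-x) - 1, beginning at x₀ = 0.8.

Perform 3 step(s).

f(x) = e^(-x) - x
f'(x) = -e^(-x) - 1
x₀ = 0.8

Newton-Raphson formula: x_{n+1} = x_n - f(x_n)/f'(x_n)

Iteration 1:
  f(0.800000) = -0.350671
  f'(0.800000) = -1.449329
  x_1 = 0.800000 - (-0.350671)/(-1.449329) = 0.558046
Iteration 2:
  f(0.558046) = 0.014280
  f'(0.558046) = -1.572326
  x_2 = 0.558046 - 0.014280/(-1.572326) = 0.567128
Iteration 3:
  f(0.567128) = 0.000024
  f'(0.567128) = -1.567152
  x_3 = 0.567128 - 0.000024/(-1.567152) = 0.567143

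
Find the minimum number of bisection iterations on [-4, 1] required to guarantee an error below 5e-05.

We need (b-a)/2^n ≤ 5e-05
(1 - (-4))/2^n ≤ 5e-05
5/2^n ≤ 5e-05
2^n ≥ 100000
n ≥ log₂(100000) = 16.61
n ≥ 17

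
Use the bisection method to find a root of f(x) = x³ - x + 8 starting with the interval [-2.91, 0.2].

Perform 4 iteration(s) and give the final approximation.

f(x) = x³ - x + 8
Initial interval: [-2.91, 0.2]

Iteration 1:
  c_1 = (-2.910000 + 0.200000)/2 = -1.355000
  f(c_1) = f(-1.355000) = 6.867186
  f(a) × f(c) < 0, new interval: [-2.910000, -1.355000]
Iteration 2:
  c_2 = (-2.910000 + (-1.355000))/2 = -2.132500
  f(c_2) = f(-2.132500) = 0.434836
  f(a) × f(c) < 0, new interval: [-2.910000, -2.132500]
Iteration 3:
  c_3 = (-2.910000 + (-2.132500))/2 = -2.521250
  f(c_3) = f(-2.521250) = -5.505584
  f(a) × f(c) ≥ 0, new interval: [-2.521250, -2.132500]
Iteration 4:
  c_4 = (-2.521250 + (-2.132500))/2 = -2.326875
  f(c_4) = f(-2.326875) = -2.271634
  f(a) × f(c) ≥ 0, new interval: [-2.326875, -2.132500]

After 4 iteration(s), the approximation is c_4 = -2.326875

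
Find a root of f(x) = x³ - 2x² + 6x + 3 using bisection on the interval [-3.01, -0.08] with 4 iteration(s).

f(x) = x³ - 2x² + 6x + 3
Initial interval: [-3.01, -0.08]

Iteration 1:
  c_1 = (-3.010000 + (-0.080000))/2 = -1.545000
  f(c_1) = f(-1.545000) = -14.732004
  f(a) × f(c) ≥ 0, new interval: [-1.545000, -0.080000]
Iteration 2:
  c_2 = (-1.545000 + (-0.080000))/2 = -0.812500
  f(c_2) = f(-0.812500) = -3.731689
  f(a) × f(c) ≥ 0, new interval: [-0.812500, -0.080000]
Iteration 3:
  c_3 = (-0.812500 + (-0.080000))/2 = -0.446250
  f(c_3) = f(-0.446250) = -0.164644
  f(a) × f(c) ≥ 0, new interval: [-0.446250, -0.080000]
Iteration 4:
  c_4 = (-0.446250 + (-0.080000))/2 = -0.263125
  f(c_4) = f(-0.263125) = 1.264563
  f(a) × f(c) < 0, new interval: [-0.446250, -0.263125]

After 4 iteration(s), the approximation is c_4 = -0.263125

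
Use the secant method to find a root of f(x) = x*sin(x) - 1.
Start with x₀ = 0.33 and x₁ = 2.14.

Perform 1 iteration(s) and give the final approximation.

f(x) = x*sin(x) - 1
x₀ = 0.33, x₁ = 2.14

Secant formula: x_{n+1} = x_n - f(x_n)(x_n - x_{n-1})/(f(x_n) - f(x_{n-1}))

Iteration 1:
  f(0.330000) = -0.893066
  f(2.140000) = 0.802587
  x_2 = 2.140000 - 0.802587×(2.140000 - 0.330000)/(0.802587 - (-0.893066))
       = 1.283290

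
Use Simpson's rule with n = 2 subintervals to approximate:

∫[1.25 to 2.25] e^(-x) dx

f(x) = e^(-x)
a = 1.25, b = 2.25, n = 2
h = (b - a)/n = 0.500000

Simpson's rule: (h/3)[f(x₀) + 4f(x₁) + 2f(x₂) + ... + f(xₙ)]

x_0 = 1.2500, f(x_0) = 0.286505, coefficient = 1
x_1 = 1.7500, f(x_1) = 0.173774, coefficient = 4
x_2 = 2.2500, f(x_2) = 0.105399, coefficient = 1

I ≈ (0.500000/3) × 1.087000 = 0.181167
Exact value: 0.181106
Error: 0.000061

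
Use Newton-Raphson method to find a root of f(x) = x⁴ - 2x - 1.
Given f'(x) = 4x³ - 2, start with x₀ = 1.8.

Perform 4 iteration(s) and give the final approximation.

f(x) = x⁴ - 2x - 1
f'(x) = 4x³ - 2
x₀ = 1.8

Newton-Raphson formula: x_{n+1} = x_n - f(x_n)/f'(x_n)

Iteration 1:
  f(1.800000) = 5.897600
  f'(1.800000) = 21.328000
  x_1 = 1.800000 - 5.897600/21.328000 = 1.523481
Iteration 2:
  f(1.523481) = 1.340051
  f'(1.523481) = 12.143960
  x_2 = 1.523481 - 1.340051/12.143960 = 1.413134
Iteration 3:
  f(1.413134) = 0.161530
  f'(1.413134) = 9.287812
  x_3 = 1.413134 - 0.161530/9.287812 = 1.395742
Iteration 4:
  f(1.395742) = 0.003594
  f'(1.395742) = 8.876160
  x_4 = 1.395742 - 0.003594/8.876160 = 1.395337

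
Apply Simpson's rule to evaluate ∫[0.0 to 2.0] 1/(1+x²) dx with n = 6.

f(x) = 1/(1+x²)
a = 0.0, b = 2.0, n = 6
h = (b - a)/n = 0.333333

Simpson's rule: (h/3)[f(x₀) + 4f(x₁) + 2f(x₂) + ... + f(xₙ)]

x_0 = 0.0000, f(x_0) = 1.000000, coefficient = 1
x_1 = 0.3333, f(x_1) = 0.900000, coefficient = 4
x_2 = 0.6667, f(x_2) = 0.692308, coefficient = 2
x_3 = 1.0000, f(x_3) = 0.500000, coefficient = 4
x_4 = 1.3333, f(x_4) = 0.360000, coefficient = 2
x_5 = 1.6667, f(x_5) = 0.264706, coefficient = 4
x_6 = 2.0000, f(x_6) = 0.200000, coefficient = 1

I ≈ (0.333333/3) × 9.963439 = 1.107049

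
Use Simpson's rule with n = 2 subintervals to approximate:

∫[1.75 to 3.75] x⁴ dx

f(x) = x⁴
a = 1.75, b = 3.75, n = 2
h = (b - a)/n = 1.000000

Simpson's rule: (h/3)[f(x₀) + 4f(x₁) + 2f(x₂) + ... + f(xₙ)]

x_0 = 1.7500, f(x_0) = 9.378906, coefficient = 1
x_1 = 2.7500, f(x_1) = 57.191406, coefficient = 4
x_2 = 3.7500, f(x_2) = 197.753906, coefficient = 1

I ≈ (1.000000/3) × 435.898438 = 145.299479
Exact value: 145.032813
Error: 0.266667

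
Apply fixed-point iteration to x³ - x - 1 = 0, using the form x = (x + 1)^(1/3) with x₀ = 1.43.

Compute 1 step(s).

Equation: x³ - x - 1 = 0
Fixed-point form: x = (x + 1)^(1/3)
x₀ = 1.43

x_1 = g(1.430000) = 1.344421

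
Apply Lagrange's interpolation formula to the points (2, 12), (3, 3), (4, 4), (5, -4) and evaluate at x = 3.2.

Lagrange interpolation formula:
P(x) = Σ yᵢ × Lᵢ(x)
where Lᵢ(x) = Π_{j≠i} (x - xⱼ)/(xᵢ - xⱼ)

L_0(3.2) = (3.2 - 3)/(2 - 3) × (3.2 - 4)/(2 - 4) × (3.2 - 5)/(2 - 5) = -0.048000
L_1(3.2) = (3.2 - 2)/(3 - 2) × (3.2 - 4)/(3 - 4) × (3.2 - 5)/(3 - 5) = 0.864000
L_2(3.2) = (3.2 - 2)/(4 - 2) × (3.2 - 3)/(4 - 3) × (3.2 - 5)/(4 - 5) = 0.216000
L_3(3.2) = (3.2 - 2)/(5 - 2) × (3.2 - 3)/(5 - 3) × (3.2 - 4)/(5 - 4) = -0.032000

P(3.2) = 12×L_0(3.2) + 3×L_1(3.2) + 4×L_2(3.2) + (-4)×L_3(3.2)
P(3.2) = 3.008000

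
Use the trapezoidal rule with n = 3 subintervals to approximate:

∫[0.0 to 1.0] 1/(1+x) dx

f(x) = 1/(1+x)
a = 0.0, b = 1.0, n = 3
h = (b - a)/n = 0.333333

Trapezoidal rule: (h/2)[f(x₀) + 2f(x₁) + 2f(x₂) + ... + f(xₙ)]

x_0 = 0.0000, f(x_0) = 1.000000, coefficient = 1
x_1 = 0.3333, f(x_1) = 0.750000, coefficient = 2
x_2 = 0.6667, f(x_2) = 0.600000, coefficient = 2
x_3 = 1.0000, f(x_3) = 0.500000, coefficient = 1

I ≈ (0.333333/2) × 4.200000 = 0.700000
Exact value: 0.693147
Error: 0.006853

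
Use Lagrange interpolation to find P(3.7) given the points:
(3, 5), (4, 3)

Lagrange interpolation formula:
P(x) = Σ yᵢ × Lᵢ(x)
where Lᵢ(x) = Π_{j≠i} (x - xⱼ)/(xᵢ - xⱼ)

L_0(3.7) = (3.7 - 4)/(3 - 4) = 0.300000
L_1(3.7) = (3.7 - 3)/(4 - 3) = 0.700000

P(3.7) = 5×L_0(3.7) + 3×L_1(3.7)
P(3.7) = 3.600000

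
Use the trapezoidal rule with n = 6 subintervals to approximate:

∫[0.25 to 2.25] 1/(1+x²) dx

f(x) = 1/(1+x²)
a = 0.25, b = 2.25, n = 6
h = (b - a)/n = 0.333333

Trapezoidal rule: (h/2)[f(x₀) + 2f(x₁) + 2f(x₂) + ... + f(xₙ)]

x_0 = 0.2500, f(x_0) = 0.941176, coefficient = 1
x_1 = 0.5833, f(x_1) = 0.746114, coefficient = 2
x_2 = 0.9167, f(x_2) = 0.543396, coefficient = 2
x_3 = 1.2500, f(x_3) = 0.390244, coefficient = 2
x_4 = 1.5833, f(x_4) = 0.285149, coefficient = 2
x_5 = 1.9167, f(x_5) = 0.213967, coefficient = 2
x_6 = 2.2500, f(x_6) = 0.164948, coefficient = 1

I ≈ (0.333333/2) × 5.463865 = 0.910644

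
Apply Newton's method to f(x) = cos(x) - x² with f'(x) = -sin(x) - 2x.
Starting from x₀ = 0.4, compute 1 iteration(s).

f(x) = cos(x) - x²
f'(x) = -sin(x) - 2x
x₀ = 0.4

Newton-Raphson formula: x_{n+1} = x_n - f(x_n)/f'(x_n)

Iteration 1:
  f(0.400000) = 0.761061
  f'(0.400000) = -1.189418
  x_1 = 0.400000 - 0.761061/(-1.189418) = 1.039860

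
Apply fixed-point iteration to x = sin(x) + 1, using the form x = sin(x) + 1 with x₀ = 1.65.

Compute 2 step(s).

Equation: x = sin(x) + 1
Fixed-point form: x = sin(x) + 1
x₀ = 1.65

x_1 = g(1.650000) = 1.996865
x_2 = g(1.996865) = 1.910598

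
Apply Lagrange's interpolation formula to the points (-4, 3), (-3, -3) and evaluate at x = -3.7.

Lagrange interpolation formula:
P(x) = Σ yᵢ × Lᵢ(x)
where Lᵢ(x) = Π_{j≠i} (x - xⱼ)/(xᵢ - xⱼ)

L_0(-3.7) = (-3.7 - (-3))/(-4 - (-3)) = 0.700000
L_1(-3.7) = (-3.7 - (-4))/(-3 - (-4)) = 0.300000

P(-3.7) = 3×L_0(-3.7) + (-3)×L_1(-3.7)
P(-3.7) = 1.200000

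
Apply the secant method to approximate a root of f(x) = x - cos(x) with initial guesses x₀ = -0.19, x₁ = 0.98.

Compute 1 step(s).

f(x) = x - cos(x)
x₀ = -0.19, x₁ = 0.98

Secant formula: x_{n+1} = x_n - f(x_n)(x_n - x_{n-1})/(f(x_n) - f(x_{n-1}))

Iteration 1:
  f(-0.190000) = -1.172004
  f(0.980000) = 0.422977
  x_2 = 0.980000 - 0.422977×(0.980000 - (-0.190000))/(0.422977 - (-1.172004))
       = 0.669725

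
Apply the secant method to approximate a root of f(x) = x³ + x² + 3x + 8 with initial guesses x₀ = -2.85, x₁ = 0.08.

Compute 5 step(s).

f(x) = x³ + x² + 3x + 8
x₀ = -2.85, x₁ = 0.08

Secant formula: x_{n+1} = x_n - f(x_n)(x_n - x_{n-1})/(f(x_n) - f(x_{n-1}))

Iteration 1:
  f(-2.850000) = -15.576625
  f(0.080000) = 8.246912
  x_2 = 0.080000 - 8.246912×(0.080000 - (-2.850000))/(8.246912 - (-15.576625))
       = -0.934268
Iteration 2:
  f(0.080000) = 8.246912
  f(-0.934268) = 5.254570
  x_3 = -0.934268 - 5.254570×(-0.934268 - 0.080000)/(5.254570 - 8.246912)
       = -2.715329
Iteration 3:
  f(-0.934268) = 5.254570
  f(-2.715329) = -12.793129
  x_4 = -2.715329 - (-12.793129)×(-2.715329 - (-0.934268))/(-12.793129 - 5.254570)
       = -1.452822
Iteration 4:
  f(-2.715329) = -12.793129
  f(-1.452822) = 2.685765
  x_5 = -1.452822 - 2.685765×(-1.452822 - (-2.715329))/(2.685765 - (-12.793129))
       = -1.671882
Iteration 5:
  f(-1.452822) = 2.685765
  f(-1.671882) = 1.106320
  x_6 = -1.671882 - 1.106320×(-1.671882 - (-1.452822))/(1.106320 - 2.685765)
       = -1.825321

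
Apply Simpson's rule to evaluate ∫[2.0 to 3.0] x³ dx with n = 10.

f(x) = x³
a = 2.0, b = 3.0, n = 10
h = (b - a)/n = 0.100000

Simpson's rule: (h/3)[f(x₀) + 4f(x₁) + 2f(x₂) + ... + f(xₙ)]

x_0 = 2.0000, f(x_0) = 8.000000, coefficient = 1
x_1 = 2.1000, f(x_1) = 9.261000, coefficient = 4
x_2 = 2.2000, f(x_2) = 10.648000, coefficient = 2
x_3 = 2.3000, f(x_3) = 12.167000, coefficient = 4
x_4 = 2.4000, f(x_4) = 13.824000, coefficient = 2
x_5 = 2.5000, f(x_5) = 15.625000, coefficient = 4
x_6 = 2.6000, f(x_6) = 17.576000, coefficient = 2
x_7 = 2.7000, f(x_7) = 19.683000, coefficient = 4
x_8 = 2.8000, f(x_8) = 21.952000, coefficient = 2
x_9 = 2.9000, f(x_9) = 24.389000, coefficient = 4
x_10 = 3.0000, f(x_10) = 27.000000, coefficient = 1

I ≈ (0.100000/3) × 487.500000 = 16.250000
Exact value: 16.250000
Error: 0.000000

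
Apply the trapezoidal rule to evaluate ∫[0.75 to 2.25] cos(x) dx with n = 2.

f(x) = cos(x)
a = 0.75, b = 2.25, n = 2
h = (b - a)/n = 0.750000

Trapezoidal rule: (h/2)[f(x₀) + 2f(x₁) + 2f(x₂) + ... + f(xₙ)]

x_0 = 0.7500, f(x_0) = 0.731689, coefficient = 1
x_1 = 1.5000, f(x_1) = 0.070737, coefficient = 2
x_2 = 2.2500, f(x_2) = -0.628174, coefficient = 1

I ≈ (0.750000/2) × 0.244990 = 0.091871
Exact value: 0.096434
Error: 0.004563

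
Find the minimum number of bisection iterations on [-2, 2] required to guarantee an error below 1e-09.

We need (b-a)/2^n ≤ 1e-09
(2 - (-2))/2^n ≤ 1e-09
4/2^n ≤ 1e-09
2^n ≥ 4000000000
n ≥ log₂(4000000000) = 31.90
n ≥ 32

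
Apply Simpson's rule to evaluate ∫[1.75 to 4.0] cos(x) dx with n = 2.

f(x) = cos(x)
a = 1.75, b = 4.0, n = 2
h = (b - a)/n = 1.125000

Simpson's rule: (h/3)[f(x₀) + 4f(x₁) + 2f(x₂) + ... + f(xₙ)]

x_0 = 1.7500, f(x_0) = -0.178246, coefficient = 1
x_1 = 2.8750, f(x_1) = -0.964674, coefficient = 4
x_2 = 4.0000, f(x_2) = -0.653644, coefficient = 1

I ≈ (1.125000/3) × -4.690586 = -1.758970
Exact value: -1.740788
Error: 0.018181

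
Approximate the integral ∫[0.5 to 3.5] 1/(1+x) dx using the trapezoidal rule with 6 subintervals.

f(x) = 1/(1+x)
a = 0.5, b = 3.5, n = 6
h = (b - a)/n = 0.500000

Trapezoidal rule: (h/2)[f(x₀) + 2f(x₁) + 2f(x₂) + ... + f(xₙ)]

x_0 = 0.5000, f(x_0) = 0.666667, coefficient = 1
x_1 = 1.0000, f(x_1) = 0.500000, coefficient = 2
x_2 = 1.5000, f(x_2) = 0.400000, coefficient = 2
x_3 = 2.0000, f(x_3) = 0.333333, coefficient = 2
x_4 = 2.5000, f(x_4) = 0.285714, coefficient = 2
x_5 = 3.0000, f(x_5) = 0.250000, coefficient = 2
x_6 = 3.5000, f(x_6) = 0.222222, coefficient = 1

I ≈ (0.500000/2) × 4.426984 = 1.106746
Exact value: 1.098612
Error: 0.008134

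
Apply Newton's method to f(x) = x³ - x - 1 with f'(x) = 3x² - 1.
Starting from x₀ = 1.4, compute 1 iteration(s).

f(x) = x³ - x - 1
f'(x) = 3x² - 1
x₀ = 1.4

Newton-Raphson formula: x_{n+1} = x_n - f(x_n)/f'(x_n)

Iteration 1:
  f(1.400000) = 0.344000
  f'(1.400000) = 4.880000
  x_1 = 1.400000 - 0.344000/4.880000 = 1.329508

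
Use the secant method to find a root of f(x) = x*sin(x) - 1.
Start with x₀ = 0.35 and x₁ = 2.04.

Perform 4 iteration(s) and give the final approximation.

f(x) = x*sin(x) - 1
x₀ = 0.35, x₁ = 2.04

Secant formula: x_{n+1} = x_n - f(x_n)(x_n - x_{n-1})/(f(x_n) - f(x_{n-1}))

Iteration 1:
  f(0.350000) = -0.879986
  f(2.040000) = 0.819534
  x_2 = 2.040000 - 0.819534×(2.040000 - 0.350000)/(0.819534 - (-0.879986))
       = 1.225056
Iteration 2:
  f(2.040000) = 0.819534
  f(1.225056) = 0.152564
  x_3 = 1.225056 - 0.152564×(1.225056 - 2.040000)/(0.152564 - 0.819534)
       = 1.038645
Iteration 3:
  f(1.225056) = 0.152564
  f(1.038645) = -0.104981
  x_4 = 1.038645 - (-0.104981)×(1.038645 - 1.225056)/(-0.104981 - 0.152564)
       = 1.114631
Iteration 4:
  f(1.038645) = -0.104981
  f(1.114631) = 0.000658
  x_5 = 1.114631 - 0.000658×(1.114631 - 1.038645)/(0.000658 - (-0.104981))
       = 1.114158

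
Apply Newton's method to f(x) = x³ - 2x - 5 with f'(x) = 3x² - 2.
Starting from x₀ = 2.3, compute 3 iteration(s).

f(x) = x³ - 2x - 5
f'(x) = 3x² - 2
x₀ = 2.3

Newton-Raphson formula: x_{n+1} = x_n - f(x_n)/f'(x_n)

Iteration 1:
  f(2.300000) = 2.567000
  f'(2.300000) = 13.870000
  x_1 = 2.300000 - 2.567000/13.870000 = 2.114924
Iteration 2:
  f(2.114924) = 0.230006
  f'(2.114924) = 11.418714
  x_2 = 2.114924 - 0.230006/11.418714 = 2.094781
Iteration 3:
  f(2.094781) = 0.002566
  f'(2.094781) = 11.164327
  x_3 = 2.094781 - 0.002566/11.164327 = 2.094552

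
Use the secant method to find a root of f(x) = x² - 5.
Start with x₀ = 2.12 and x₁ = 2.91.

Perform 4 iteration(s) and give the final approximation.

f(x) = x² - 5
x₀ = 2.12, x₁ = 2.91

Secant formula: x_{n+1} = x_n - f(x_n)(x_n - x_{n-1})/(f(x_n) - f(x_{n-1}))

Iteration 1:
  f(2.120000) = -0.505600
  f(2.910000) = 3.468100
  x_2 = 2.910000 - 3.468100×(2.910000 - 2.120000)/(3.468100 - (-0.505600))
       = 2.220517
Iteration 2:
  f(2.910000) = 3.468100
  f(2.220517) = -0.069305
  x_3 = 2.220517 - (-0.069305)×(2.220517 - 2.910000)/(-0.069305 - 3.468100)
       = 2.234025
Iteration 3:
  f(2.220517) = -0.069305
  f(2.234025) = -0.009131
  x_4 = 2.234025 - (-0.009131)×(2.234025 - 2.220517)/(-0.009131 - (-0.069305))
       = 2.236075
Iteration 4:
  f(2.234025) = -0.009131
  f(2.236075) = 0.000032
  x_5 = 2.236075 - 0.000032×(2.236075 - 2.234025)/(0.000032 - (-0.009131))
       = 2.236068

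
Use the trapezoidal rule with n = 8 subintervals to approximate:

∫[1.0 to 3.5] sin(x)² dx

f(x) = sin(x)²
a = 1.0, b = 3.5, n = 8
h = (b - a)/n = 0.312500

Trapezoidal rule: (h/2)[f(x₀) + 2f(x₁) + 2f(x₂) + ... + f(xₙ)]

x_0 = 1.0000, f(x_0) = 0.708073, coefficient = 1
x_1 = 1.3125, f(x_1) = 0.934754, coefficient = 2
x_2 = 1.6250, f(x_2) = 0.997065, coefficient = 2
x_3 = 1.9375, f(x_3) = 0.871449, coefficient = 2
x_4 = 2.2500, f(x_4) = 0.605398, coefficient = 2
x_5 = 2.5625, f(x_5) = 0.299499, coefficient = 2
x_6 = 2.8750, f(x_6) = 0.069404, coefficient = 2
x_7 = 3.1875, f(x_7) = 0.002106, coefficient = 2
x_8 = 3.5000, f(x_8) = 0.123049, coefficient = 1

I ≈ (0.312500/2) × 8.390470 = 1.311011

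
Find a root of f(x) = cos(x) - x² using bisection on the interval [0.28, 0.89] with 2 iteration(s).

f(x) = cos(x) - x²
Initial interval: [0.28, 0.89]

Iteration 1:
  c_1 = (0.280000 + 0.890000)/2 = 0.585000
  f(c_1) = f(0.585000) = 0.491487
  f(a) × f(c) ≥ 0, new interval: [0.585000, 0.890000]
Iteration 2:
  c_2 = (0.585000 + 0.890000)/2 = 0.737500
  f(c_2) = f(0.737500) = 0.196246
  f(a) × f(c) ≥ 0, new interval: [0.737500, 0.890000]

After 2 iteration(s), the approximation is c_2 = 0.737500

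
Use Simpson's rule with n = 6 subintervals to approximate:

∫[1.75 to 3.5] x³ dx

f(x) = x³
a = 1.75, b = 3.5, n = 6
h = (b - a)/n = 0.291667

Simpson's rule: (h/3)[f(x₀) + 4f(x₁) + 2f(x₂) + ... + f(xₙ)]

x_0 = 1.7500, f(x_0) = 5.359375, coefficient = 1
x_1 = 2.0417, f(x_1) = 8.510489, coefficient = 4
x_2 = 2.3333, f(x_2) = 12.703704, coefficient = 2
x_3 = 2.6250, f(x_3) = 18.087891, coefficient = 4
x_4 = 2.9167, f(x_4) = 24.811921, coefficient = 2
x_5 = 3.2083, f(x_5) = 33.024667, coefficient = 4
x_6 = 3.5000, f(x_6) = 42.875000, coefficient = 1

I ≈ (0.291667/3) × 361.757812 = 35.170898
Exact value: 35.170898
Error: 0.000000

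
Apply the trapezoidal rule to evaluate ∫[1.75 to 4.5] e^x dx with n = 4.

f(x) = e^x
a = 1.75, b = 4.5, n = 4
h = (b - a)/n = 0.687500

Trapezoidal rule: (h/2)[f(x₀) + 2f(x₁) + 2f(x₂) + ... + f(xₙ)]

x_0 = 1.7500, f(x_0) = 5.754603, coefficient = 1
x_1 = 2.4375, f(x_1) = 11.444394, coefficient = 2
x_2 = 3.1250, f(x_2) = 22.759895, coefficient = 2
x_3 = 3.8125, f(x_3) = 45.263456, coefficient = 2
x_4 = 4.5000, f(x_4) = 90.017131, coefficient = 1

I ≈ (0.687500/2) × 254.707224 = 87.555608
Exact value: 84.262529
Error: 3.293080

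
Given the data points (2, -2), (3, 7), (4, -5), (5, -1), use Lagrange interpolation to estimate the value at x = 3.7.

Lagrange interpolation formula:
P(x) = Σ yᵢ × Lᵢ(x)
where Lᵢ(x) = Π_{j≠i} (x - xⱼ)/(xᵢ - xⱼ)

L_0(3.7) = (3.7 - 3)/(2 - 3) × (3.7 - 4)/(2 - 4) × (3.7 - 5)/(2 - 5) = -0.045500
L_1(3.7) = (3.7 - 2)/(3 - 2) × (3.7 - 4)/(3 - 4) × (3.7 - 5)/(3 - 5) = 0.331500
L_2(3.7) = (3.7 - 2)/(4 - 2) × (3.7 - 3)/(4 - 3) × (3.7 - 5)/(4 - 5) = 0.773500
L_3(3.7) = (3.7 - 2)/(5 - 2) × (3.7 - 3)/(5 - 3) × (3.7 - 4)/(5 - 4) = -0.059500

P(3.7) = (-2)×L_0(3.7) + 7×L_1(3.7) + (-5)×L_2(3.7) + (-1)×L_3(3.7)
P(3.7) = -1.396500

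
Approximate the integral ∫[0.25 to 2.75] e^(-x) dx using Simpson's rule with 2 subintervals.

f(x) = e^(-x)
a = 0.25, b = 2.75, n = 2
h = (b - a)/n = 1.250000

Simpson's rule: (h/3)[f(x₀) + 4f(x₁) + 2f(x₂) + ... + f(xₙ)]

x_0 = 0.2500, f(x_0) = 0.778801, coefficient = 1
x_1 = 1.5000, f(x_1) = 0.223130, coefficient = 4
x_2 = 2.7500, f(x_2) = 0.063928, coefficient = 1

I ≈ (1.250000/3) × 1.735249 = 0.723021
Exact value: 0.714873
Error: 0.008148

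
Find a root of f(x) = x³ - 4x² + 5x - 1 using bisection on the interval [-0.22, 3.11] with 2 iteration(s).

f(x) = x³ - 4x² + 5x - 1
Initial interval: [-0.22, 3.11]

Iteration 1:
  c_1 = (-0.220000 + 3.110000)/2 = 1.445000
  f(c_1) = f(1.445000) = 0.890096
  f(a) × f(c) < 0, new interval: [-0.220000, 1.445000]
Iteration 2:
  c_2 = (-0.220000 + 1.445000)/2 = 0.612500
  f(c_2) = f(0.612500) = 0.791658
  f(a) × f(c) < 0, new interval: [-0.220000, 0.612500]

After 2 iteration(s), the approximation is c_2 = 0.612500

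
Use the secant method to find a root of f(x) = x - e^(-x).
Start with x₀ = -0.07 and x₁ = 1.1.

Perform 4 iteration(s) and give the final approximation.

f(x) = x - e^(-x)
x₀ = -0.07, x₁ = 1.1

Secant formula: x_{n+1} = x_n - f(x_n)(x_n - x_{n-1})/(f(x_n) - f(x_{n-1}))

Iteration 1:
  f(-0.070000) = -1.142508
  f(1.100000) = 0.767129
  x_2 = 1.100000 - 0.767129×(1.100000 - (-0.070000))/(0.767129 - (-1.142508))
       = 0.629994
Iteration 2:
  f(1.100000) = 0.767129
  f(0.629994) = 0.097399
  x_3 = 0.629994 - 0.097399×(0.629994 - 1.100000)/(0.097399 - 0.767129)
       = 0.561641
Iteration 3:
  f(0.629994) = 0.097399
  f(0.561641) = -0.008632
  x_4 = 0.561641 - (-0.008632)×(0.561641 - 0.629994)/(-0.008632 - 0.097399)
       = 0.567205
Iteration 4:
  f(0.561641) = -0.008632
  f(0.567205) = 0.000097
  x_5 = 0.567205 - 0.000097×(0.567205 - 0.561641)/(0.000097 - (-0.008632))
       = 0.567143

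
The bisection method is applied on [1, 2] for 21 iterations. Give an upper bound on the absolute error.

Bisection error bound: |error| ≤ (b-a)/2^n
|error| ≤ (2 - 1)/2^21 = 1/2^21
|error| ≤ 0.0000004768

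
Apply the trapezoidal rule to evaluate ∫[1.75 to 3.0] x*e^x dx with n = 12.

f(x) = x*e^x
a = 1.75, b = 3.0, n = 12
h = (b - a)/n = 0.104167

Trapezoidal rule: (h/2)[f(x₀) + 2f(x₁) + 2f(x₂) + ... + f(xₙ)]

x_0 = 1.7500, f(x_0) = 10.070555, coefficient = 1
x_1 = 1.8542, f(x_1) = 11.841402, coefficient = 2
x_2 = 1.9583, f(x_2) = 13.879697, coefficient = 2
x_3 = 2.0625, f(x_3) = 16.222819, coefficient = 2
x_4 = 2.1667, f(x_4) = 18.913133, coefficient = 2
x_5 = 2.2708, f(x_5) = 21.998631, coefficient = 2
x_6 = 2.3750, f(x_6) = 25.533656, coefficient = 2
x_7 = 2.4792, f(x_7) = 29.579725, coefficient = 2
x_8 = 2.5833, f(x_8) = 34.206439, coefficient = 2
x_9 = 2.6875, f(x_9) = 39.492524, coefficient = 2
x_10 = 2.7917, f(x_10) = 45.526995, coefficient = 2
x_11 = 2.8958, f(x_11) = 52.410463, coefficient = 2
x_12 = 3.0000, f(x_12) = 60.256611, coefficient = 1

I ≈ (0.104167/2) × 689.538134 = 35.913444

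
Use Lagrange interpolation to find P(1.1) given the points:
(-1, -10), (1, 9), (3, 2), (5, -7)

Lagrange interpolation formula:
P(x) = Σ yᵢ × Lᵢ(x)
where Lᵢ(x) = Π_{j≠i} (x - xⱼ)/(xᵢ - xⱼ)

L_0(1.1) = (1.1 - 1)/(-1 - 1) × (1.1 - 3)/(-1 - 3) × (1.1 - 5)/(-1 - 5) = -0.015438
L_1(1.1) = (1.1 - (-1))/(1 - (-1)) × (1.1 - 3)/(1 - 3) × (1.1 - 5)/(1 - 5) = 0.972562
L_2(1.1) = (1.1 - (-1))/(3 - (-1)) × (1.1 - 1)/(3 - 1) × (1.1 - 5)/(3 - 5) = 0.051188
L_3(1.1) = (1.1 - (-1))/(5 - (-1)) × (1.1 - 1)/(5 - 1) × (1.1 - 3)/(5 - 3) = -0.008313

P(1.1) = (-10)×L_0(1.1) + 9×L_1(1.1) + 2×L_2(1.1) + (-7)×L_3(1.1)
P(1.1) = 9.068000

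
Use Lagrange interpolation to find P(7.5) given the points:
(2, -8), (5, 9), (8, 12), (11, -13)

Lagrange interpolation formula:
P(x) = Σ yᵢ × Lᵢ(x)
where Lᵢ(x) = Π_{j≠i} (x - xⱼ)/(xᵢ - xⱼ)

L_0(7.5) = (7.5 - 5)/(2 - 5) × (7.5 - 8)/(2 - 8) × (7.5 - 11)/(2 - 11) = -0.027006
L_1(7.5) = (7.5 - 2)/(5 - 2) × (7.5 - 8)/(5 - 8) × (7.5 - 11)/(5 - 11) = 0.178241
L_2(7.5) = (7.5 - 2)/(8 - 2) × (7.5 - 5)/(8 - 5) × (7.5 - 11)/(8 - 11) = 0.891204
L_3(7.5) = (7.5 - 2)/(11 - 2) × (7.5 - 5)/(11 - 5) × (7.5 - 8)/(11 - 8) = -0.042438

P(7.5) = (-8)×L_0(7.5) + 9×L_1(7.5) + 12×L_2(7.5) + (-13)×L_3(7.5)
P(7.5) = 13.066358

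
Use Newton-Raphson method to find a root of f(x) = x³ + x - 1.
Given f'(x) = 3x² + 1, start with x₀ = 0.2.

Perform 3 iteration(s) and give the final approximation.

f(x) = x³ + x - 1
f'(x) = 3x² + 1
x₀ = 0.2

Newton-Raphson formula: x_{n+1} = x_n - f(x_n)/f'(x_n)

Iteration 1:
  f(0.200000) = -0.792000
  f'(0.200000) = 1.120000
  x_1 = 0.200000 - (-0.792000)/1.120000 = 0.907143
Iteration 2:
  f(0.907143) = 0.653638
  f'(0.907143) = 3.468724
  x_2 = 0.907143 - 0.653638/3.468724 = 0.718705
Iteration 3:
  f(0.718705) = 0.089943
  f'(0.718705) = 2.549612
  x_3 = 0.718705 - 0.089943/2.549612 = 0.683428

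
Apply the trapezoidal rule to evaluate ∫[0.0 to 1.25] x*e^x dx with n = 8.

f(x) = x*e^x
a = 0.0, b = 1.25, n = 8
h = (b - a)/n = 0.156250

Trapezoidal rule: (h/2)[f(x₀) + 2f(x₁) + 2f(x₂) + ... + f(xₙ)]

x_0 = 0.0000, f(x_0) = 0.000000, coefficient = 1
x_1 = 0.1562, f(x_1) = 0.182675, coefficient = 2
x_2 = 0.3125, f(x_2) = 0.427137, coefficient = 2
x_3 = 0.4688, f(x_3) = 0.749060, coefficient = 2
x_4 = 0.6250, f(x_4) = 1.167654, coefficient = 2
x_5 = 0.7812, f(x_5) = 1.706407, coefficient = 2
x_6 = 0.9375, f(x_6) = 2.393990, coefficient = 2
x_7 = 1.0938, f(x_7) = 3.265334, coefficient = 2
x_8 = 1.2500, f(x_8) = 4.362929, coefficient = 1

I ≈ (0.156250/2) × 24.147443 = 1.886519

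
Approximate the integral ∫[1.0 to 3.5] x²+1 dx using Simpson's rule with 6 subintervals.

f(x) = x²+1
a = 1.0, b = 3.5, n = 6
h = (b - a)/n = 0.416667

Simpson's rule: (h/3)[f(x₀) + 4f(x₁) + 2f(x₂) + ... + f(xₙ)]

x_0 = 1.0000, f(x_0) = 2.000000, coefficient = 1
x_1 = 1.4167, f(x_1) = 3.006944, coefficient = 4
x_2 = 1.8333, f(x_2) = 4.361111, coefficient = 2
x_3 = 2.2500, f(x_3) = 6.062500, coefficient = 4
x_4 = 2.6667, f(x_4) = 8.111111, coefficient = 2
x_5 = 3.0833, f(x_5) = 10.506944, coefficient = 4
x_6 = 3.5000, f(x_6) = 13.250000, coefficient = 1

I ≈ (0.416667/3) × 118.500000 = 16.458333
Exact value: 16.458333
Error: 0.000000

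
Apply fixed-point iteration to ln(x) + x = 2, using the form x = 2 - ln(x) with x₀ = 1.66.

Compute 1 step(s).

Equation: ln(x) + x = 2
Fixed-point form: x = 2 - ln(x)
x₀ = 1.66

x_1 = g(1.660000) = 1.493182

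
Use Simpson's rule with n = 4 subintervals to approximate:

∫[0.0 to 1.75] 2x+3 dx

f(x) = 2x+3
a = 0.0, b = 1.75, n = 4
h = (b - a)/n = 0.437500

Simpson's rule: (h/3)[f(x₀) + 4f(x₁) + 2f(x₂) + ... + f(xₙ)]

x_0 = 0.0000, f(x_0) = 3.000000, coefficient = 1
x_1 = 0.4375, f(x_1) = 3.875000, coefficient = 4
x_2 = 0.8750, f(x_2) = 4.750000, coefficient = 2
x_3 = 1.3125, f(x_3) = 5.625000, coefficient = 4
x_4 = 1.7500, f(x_4) = 6.500000, coefficient = 1

I ≈ (0.437500/3) × 57.000000 = 8.312500
Exact value: 8.312500
Error: 0.000000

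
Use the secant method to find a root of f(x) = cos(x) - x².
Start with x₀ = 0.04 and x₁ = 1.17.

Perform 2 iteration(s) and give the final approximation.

f(x) = cos(x) - x²
x₀ = 0.04, x₁ = 1.17

Secant formula: x_{n+1} = x_n - f(x_n)(x_n - x_{n-1})/(f(x_n) - f(x_{n-1}))

Iteration 1:
  f(0.040000) = 0.997600
  f(1.170000) = -0.978748
  x_2 = 1.170000 - (-0.978748)×(1.170000 - 0.040000)/(-0.978748 - 0.997600)
       = 0.610389
Iteration 2:
  f(1.170000) = -0.978748
  f(0.610389) = 0.446850
  x_3 = 0.610389 - 0.446850×(0.610389 - 1.170000)/(0.446850 - (-0.978748))
       = 0.785798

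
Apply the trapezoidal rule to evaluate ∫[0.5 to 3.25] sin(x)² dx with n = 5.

f(x) = sin(x)²
a = 0.5, b = 3.25, n = 5
h = (b - a)/n = 0.550000

Trapezoidal rule: (h/2)[f(x₀) + 2f(x₁) + 2f(x₂) + ... + f(xₙ)]

x_0 = 0.5000, f(x_0) = 0.229849, coefficient = 1
x_1 = 1.0500, f(x_1) = 0.752423, coefficient = 2
x_2 = 1.6000, f(x_2) = 0.999147, coefficient = 2
x_3 = 2.1500, f(x_3) = 0.700400, coefficient = 2
x_4 = 2.7000, f(x_4) = 0.182654, coefficient = 2
x_5 = 3.2500, f(x_5) = 0.011706, coefficient = 1

I ≈ (0.550000/2) × 5.510802 = 1.515471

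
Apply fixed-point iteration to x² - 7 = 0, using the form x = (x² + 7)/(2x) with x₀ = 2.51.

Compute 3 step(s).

Equation: x² - 7 = 0
Fixed-point form: x = (x² + 7)/(2x)
x₀ = 2.51

x_1 = g(2.510000) = 2.649422
x_2 = g(2.649422) = 2.645754
x_3 = g(2.645754) = 2.645751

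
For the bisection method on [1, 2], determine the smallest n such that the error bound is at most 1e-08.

We need (b-a)/2^n ≤ 1e-08
(2 - 1)/2^n ≤ 1e-08
1/2^n ≤ 1e-08
2^n ≥ 100000000
n ≥ log₂(100000000) = 26.58
n ≥ 27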